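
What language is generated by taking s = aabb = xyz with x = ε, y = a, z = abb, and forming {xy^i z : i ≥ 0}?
{xy^i z : i ≥ 0} = {a^(i+1) b^2 : i ≥ 0} = {abb, aabb, aaabb, ...}

With x = ε, y = a, z = abb: Starting with aabb and pumping the first 'a' (z = abb keeps the second 'a'), we get strings with i+1 a's followed by 2 b's for i = 0, 1, 2, ...; note bb is not produced because z always contributes one a.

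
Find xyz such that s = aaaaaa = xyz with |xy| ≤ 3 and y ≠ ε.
x = '', y = 'a', z = 'aaaaa'

For s = aaaaaa and p = 3, one valid decomposition is:
- x = '' (length 0)
- y = 'a' (length 1)
- z = 'aaaaa' (length 5)

Verification:
- xyz = '' + 'a' + 'aaaaa' = aaaaaa ✓
- |xy| = 1 ≤ 3 ✓
- |y| = 1 > 0 ✓

All pumping lemma constraints are satisfied.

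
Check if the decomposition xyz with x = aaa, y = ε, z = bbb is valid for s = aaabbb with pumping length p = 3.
Violated: |y| > 0

The decomposition x = aaa, y = ε, z = bbb for s = aaabbb with p = 3
violates the constraint: |y| > 0

|y| = 0, but the pumping lemma requires |y| > 0 (y must be non-empty).

Pumping lemma constraints:
1. xyz = s (decomposition is valid)
2. |xy| ≤ p
3. |y| > 0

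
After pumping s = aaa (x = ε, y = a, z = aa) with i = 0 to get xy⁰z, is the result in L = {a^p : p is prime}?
Yes

xy⁰z = ε · ε · aa = aa.
aa has length 2, which is prime, so it is in L.
(A single pumped string landing in L is not a contradiction by itself; a non-regularity proof needs some i for which xy^i z ∉ L, for every admissible decomposition.)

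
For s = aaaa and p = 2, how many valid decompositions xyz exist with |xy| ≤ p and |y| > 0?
3

For s = 'aaaa' with pumping length p = 2:

Constraints: |xy| ≤ 2, |y| > 0

Valid decompositions (|xy| ≤ p, |y| ≥ 1):
  • x='', y='a', z='aaa'
  • x='a', y='a', z='aa'
  • x='', y='aa', z='aa'

Total count: 3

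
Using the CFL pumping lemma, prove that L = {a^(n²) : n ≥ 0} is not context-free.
Assume for contradiction that L is context-free, and let p ≥ 1 be the pumping length given by the pumping lemma for CFLs.
Choose s = a^(p²). Then s ∈ L and |s| = p² ≥ p.
By the CFL pumping lemma, s = uvxyz for some u, v, x, y, z with |vxy| ≤ p, |vy| ≥ 1, and uv^i xy^i z ∈ L for every i ≥ 0.
All symbols are a's, so only lengths matter: let k = |vy|, with 1 ≤ k ≤ |vxy| ≤ p.

Take i = 2: |uv²xy²z| = p² + k, and p² < p² + k ≤ p² + p < (p + 1)².
So the length lies strictly between consecutive squares and is not a perfect square; uv²xy²z ∉ L.

This contradicts the CFL pumping lemma, which requires uv^i xy^i z ∈ L for all i ≥ 0.
Hence L = {a^(n²) : n ≥ 0} is not context-free. ∎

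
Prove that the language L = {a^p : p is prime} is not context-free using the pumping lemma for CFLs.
Assume for contradiction that L is context-free, and let p ≥ 1 be the pumping length given by the pumping lemma for CFLs.
Choose a prime q with q ≥ p and let s = a^q. Then s ∈ L and |s| = q ≥ p.
By the CFL pumping lemma, s = uvxyz for some u, v, x, y, z with |vxy| ≤ p, |vy| ≥ 1, and uv^i xy^i z ∈ L for every i ≥ 0.
All symbols are a's, so only lengths matter: let k = |vy|, with 1 ≤ k ≤ p. Then |uv^i xy^i z| = q + (i − 1)k.

Take i = q + 1: the length is q + qk = q(k + 1).
Both factors satisfy q ≥ 2 and k + 1 ≥ 2, so q(k + 1) is composite and uv^(q+1) xy^(q+1) z ∉ L.

This contradicts the CFL pumping lemma, which requires uv^i xy^i z ∈ L for all i ≥ 0.
Hence L = {a^p : p is prime} is not context-free. ∎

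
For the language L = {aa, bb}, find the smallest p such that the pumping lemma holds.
p = 3

For a finite language L, the pumping lemma holds vacuously if p > max|s| for s ∈ L.

The longest string in L = {aa, bb} has length 2.
If p = 3, then no string s ∈ L has |s| ≥ p, so the condition is vacuously true.

The minimum pumping length is p = 3.

Why no smaller p works: for any p ≤ 2, the longest string s ∈ L has |s| = 2 ≥ p, so it would
have to be pumpable; but pumping up (i = 2, 3, ...) produces ever longer strings, which cannot all lie in the
finite language L. So the pumping property fails for every p ≤ 2.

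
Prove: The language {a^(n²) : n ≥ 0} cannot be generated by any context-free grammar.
Assume for contradiction that L is context-free, and let p ≥ 1 be the pumping length given by the pumping lemma for CFLs.
Choose s = a^(p²). Then s ∈ L and |s| = p² ≥ p.
By the CFL pumping lemma, s = uvxyz for some u, v, x, y, z with |vxy| ≤ p, |vy| ≥ 1, and uv^i xy^i z ∈ L for every i ≥ 0.
All symbols are a's, so only lengths matter: let k = |vy|, with 1 ≤ k ≤ |vxy| ≤ p.

Take i = 2: |uv²xy²z| = p² + k, and p² < p² + k ≤ p² + p < (p + 1)².
So the length lies strictly between consecutive squares and is not a perfect square; uv²xy²z ∉ L.

This contradicts the CFL pumping lemma, which requires uv^i xy^i z ∈ L for all i ≥ 0.
Hence L = {a^(n²) : n ≥ 0} is not context-free. ∎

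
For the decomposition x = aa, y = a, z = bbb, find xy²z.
aaaabbb

Given x = 'aa', y = 'a', z = 'bbb' and i = 2:

xy^2z = x + y·y·...·y (2 times) + z
       = 'aa' + 'a'^2 + 'bbb'
       = 'aa' + 'aa' + 'bbb'
       = 'aaaabbb'

The pumped string is 'aaaabbb' with length 7.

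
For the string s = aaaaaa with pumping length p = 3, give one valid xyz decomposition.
x = '', y = 'aaa', z = 'aaa'

For s = aaaaaa and p = 3, one valid decomposition is:
- x = '' (length 0)
- y = 'aaa' (length 3)
- z = 'aaa' (length 3)

Verification:
- xyz = '' + 'aaa' + 'aaa' = aaaaaa ✓
- |xy| = 3 ≤ 3 ✓
- |y| = 3 > 0 ✓

All pumping lemma constraints are satisfied.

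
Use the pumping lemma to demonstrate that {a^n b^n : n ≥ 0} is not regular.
Assume for contradiction that L is regular, and let p ≥ 1 be the pumping length given by the pumping lemma.
Choose s = a^p b^p. Then s ∈ L and |s| = 2p ≥ p.
By the pumping lemma, s = xyz for some x, y, z with |xy| ≤ p, |y| ≥ 1, and xy^i z ∈ L for every i ≥ 0.
Since |xy| ≤ p and the first p symbols of s are all a's, we must have y = a^k for some k with 1 ≤ k ≤ p.

Take i = 2: xy²z = a^(p + k) b^p.
This string has p + k a's but p b's, and p + k > p because k ≥ 1. So xy²z ∉ L.

This contradicts the pumping lemma, which requires xy^i z ∈ L for all i ≥ 0.
Hence L = {a^n b^n : n ≥ 0} is not regular. ∎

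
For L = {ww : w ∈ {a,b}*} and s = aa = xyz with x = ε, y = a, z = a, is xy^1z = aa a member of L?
Yes

xy¹z = ε · a · a = aa.
aa splits into halves a · a, which are equal, so it is in L (w = a).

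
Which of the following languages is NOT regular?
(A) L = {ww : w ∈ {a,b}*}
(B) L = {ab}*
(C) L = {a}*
(A) {ww : w ∈ {a,b}*}

(A) L = {ww : w ∈ {a,b}*} is NOT regular.

The pumping lemma can be used to prove this:
After pumping, the two halves no longer match

The other languages are regular because they can be recognized by finite automata.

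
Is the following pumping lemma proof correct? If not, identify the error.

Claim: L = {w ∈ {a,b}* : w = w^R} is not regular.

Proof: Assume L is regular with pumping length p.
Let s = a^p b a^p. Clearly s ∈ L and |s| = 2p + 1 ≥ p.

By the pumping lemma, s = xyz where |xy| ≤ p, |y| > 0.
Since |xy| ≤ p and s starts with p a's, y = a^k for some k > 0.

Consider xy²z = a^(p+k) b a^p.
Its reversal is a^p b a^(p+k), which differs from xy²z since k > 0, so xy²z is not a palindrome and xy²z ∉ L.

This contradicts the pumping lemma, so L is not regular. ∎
The proof is correct.

This proof is valid because:
1. s = a^p b a^p is in L and is chosen in terms of p, so |s| ≥ p holds for every p
2. The decomposition analysis is correct: |xy| ≤ p forces y to lie inside the leading a's
3. The contradiction is valid: a^(p+k) b a^p has more a's before the b than after it, so it is not a palindrome
4. The conclusion follows logically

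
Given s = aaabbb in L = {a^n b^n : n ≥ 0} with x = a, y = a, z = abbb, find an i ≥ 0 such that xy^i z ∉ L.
i = 2

xy²z = a · aa · abbb = aaaabbb; aaaabbb has 4 a's and 3 b's; 4 ≠ 3, so it is not in L.
(Other choices also work, e.g. i = 0, 3; only i = 1 is guaranteed to stay in L since xy¹z = s.)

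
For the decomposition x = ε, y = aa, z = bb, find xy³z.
aaaaaabb

Given x = '', y = 'aa', z = 'bb' and i = 3:

xy^3z = x + y·y·...·y (3 times) + z
       = '' + 'aa'^3 + 'bb'
       = '' + 'aaaaaa' + 'bb'
       = 'aaaaaabb'

The pumped string is 'aaaaaabb' with length 8.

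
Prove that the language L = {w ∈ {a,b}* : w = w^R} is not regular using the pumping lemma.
Assume for contradiction that L is regular, and let p ≥ 1 be the pumping length given by the pumping lemma.
Choose s = a^p b a^p. Then s ∈ L (it reads the same in both directions) and |s| = 2p + 1 ≥ p.
By the pumping lemma, s = xyz for some x, y, z with |xy| ≤ p, |y| ≥ 1, and xy^i z ∈ L for every i ≥ 0.
Since |xy| ≤ p and the first p symbols of s are all a's, y = a^k for some k with 1 ≤ k ≤ p.

Take i = 0: xy⁰z = a^(p − k) b a^p.
Its reversal is a^p b a^(p − k). These differ because the block of a's before the unique b has length p − k in one and p in the other, and p − k ≠ p since k ≥ 1. So xy⁰z is not a palindrome, i.e. xy⁰z ∉ L.

This contradicts the pumping lemma, which requires xy^i z ∈ L for all i ≥ 0.
Hence L = {w ∈ {a,b}* : w = w^R} is not regular. ∎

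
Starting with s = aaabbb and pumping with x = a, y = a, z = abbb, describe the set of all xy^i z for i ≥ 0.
{xy^i z : i ≥ 0} = {a^(2+i) b^3 : i ≥ 0} = {aabbb, aaabbb, aaaabbb, ...}

With x = a, y = a, z = abbb: Starting with aaabbb and pumping the second 'a', we get strings with 2+i a's followed by 3 b's for i = 0, 1, 2, ...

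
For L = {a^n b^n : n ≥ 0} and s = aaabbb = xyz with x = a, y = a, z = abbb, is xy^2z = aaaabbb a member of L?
No

xy²z = a · aa · abbb = aaaabbb.
aaaabbb has 4 a's and 3 b's; 4 ≠ 3, so it is not in L.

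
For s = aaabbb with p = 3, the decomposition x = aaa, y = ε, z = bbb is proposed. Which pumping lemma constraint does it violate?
Violated: |y| > 0

The decomposition x = aaa, y = ε, z = bbb for s = aaabbb with p = 3
violates the constraint: |y| > 0

|y| = 0, but the pumping lemma requires |y| > 0 (y must be non-empty).

Pumping lemma constraints:
1. xyz = s (decomposition is valid)
2. |xy| ≤ p
3. |y| > 0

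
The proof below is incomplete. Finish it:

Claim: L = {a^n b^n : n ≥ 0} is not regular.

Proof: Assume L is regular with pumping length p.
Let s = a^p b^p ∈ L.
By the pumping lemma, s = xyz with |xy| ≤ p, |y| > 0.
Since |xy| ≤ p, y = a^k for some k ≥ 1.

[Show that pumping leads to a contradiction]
Consider xy²z = a^(p+k) b^p.

Since k ≥ 1, we have p + k > p.
So xy²z has more a's than b's: (p+k) a's vs p b's.
This means xy²z ∉ L because a^n b^n requires equal counts.

This contradicts the pumping lemma which states xy²z ∈ L.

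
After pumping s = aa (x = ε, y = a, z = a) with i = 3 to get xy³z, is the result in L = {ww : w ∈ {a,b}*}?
Yes

xy³z = ε · aaa · a = aaaa.
aaaa splits into halves aa · aa, which are equal, so it is in L (w = aa).
(A single pumped string landing in L is not a contradiction by itself; a non-regularity proof needs some i for which xy^i z ∉ L, for every admissible decomposition.)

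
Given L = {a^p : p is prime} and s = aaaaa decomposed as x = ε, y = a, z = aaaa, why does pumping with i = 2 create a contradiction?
xy²z = aaaaaa ∉ L

Pumping with i = 2 replaces y = a by y² = aa:
- Original: s = xyz = aaaaa; aaaaa has length 5, which is prime, so it is in L
- Pumped: xy²z = ε · aa · aaaa = aaaaaa
- aaaaaa has length 6 = 2 × 3, which is not prime, so it is not in L

The pumping lemma would require xy²z ∈ L, so this decomposition yields a contradiction.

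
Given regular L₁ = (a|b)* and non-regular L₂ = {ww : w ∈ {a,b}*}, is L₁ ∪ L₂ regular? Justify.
Yes — L₁ ∪ L₂ is regular.

{ww} ⊆ (a|b)*, so L₁ ∪ L₂ = (a|b)*, which is regular.

Note that the bare facts "L₁ regular, L₂ non-regular" do not settle the question by themselves: the closure of regular languages under ∪, ∩, complement and difference applies only when BOTH operands are regular. With a non-regular operand the result can come out regular or non-regular depending on the specific languages, so one has to work out L₁ ∪ L₂ for this particular pair, as above.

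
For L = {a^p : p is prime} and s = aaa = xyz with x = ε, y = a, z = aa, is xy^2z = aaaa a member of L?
No

xy²z = ε · aa · aa = aaaa.
aaaa has length 4 = 2 × 2, which is not prime, so it is not in L.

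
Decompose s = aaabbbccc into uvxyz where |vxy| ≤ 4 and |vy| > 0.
u='aa', v='a', x='bb', y='b', z='ccc'

For s = aaabbbccc with pumping length p = 4:

One valid decomposition:
- u = 'aa'
- v = 'a'
- x = 'bb'
- y = 'b'
- z = 'ccc'

Verification:
- uvxyz = 'aa' + 'a' + 'bb' + 'b' + 'ccc' = aaabbbccc ✓
- |vxy| = |'abbb'| = 4 ≤ 4 ✓
- |vy| = |'ab'| = 2 > 0 ✓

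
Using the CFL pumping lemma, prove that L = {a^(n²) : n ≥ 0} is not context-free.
Assume for contradiction that L is context-free, and let p ≥ 1 be the pumping length given by the pumping lemma for CFLs.
Choose s = a^(p²). Then s ∈ L and |s| = p² ≥ p.
By the CFL pumping lemma, s = uvxyz for some u, v, x, y, z with |vxy| ≤ p, |vy| ≥ 1, and uv^i xy^i z ∈ L for every i ≥ 0.
All symbols are a's, so only lengths matter: let k = |vy|, with 1 ≤ k ≤ |vxy| ≤ p.

Take i = 2: |uv²xy²z| = p² + k, and p² < p² + k ≤ p² + p < (p + 1)².
So the length lies strictly between consecutive squares and is not a perfect square; uv²xy²z ∉ L.

This contradicts the CFL pumping lemma, which requires uv^i xy^i z ∈ L for all i ≥ 0.
Hence L = {a^(n²) : n ≥ 0} is not context-free. ∎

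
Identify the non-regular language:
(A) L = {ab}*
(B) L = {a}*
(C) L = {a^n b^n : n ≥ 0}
(C) {a^n b^n : n ≥ 0}

(C) L = {a^n b^n : n ≥ 0} is NOT regular.

The pumping lemma can be used to prove this:
After pumping, the number of a's and b's become unequal

The other languages are regular because they can be recognized by finite automata.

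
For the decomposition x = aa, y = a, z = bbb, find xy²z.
aaaabbb

Given x = 'aa', y = 'a', z = 'bbb' and i = 2:

xy^2z = x + y·y·...·y (2 times) + z
       = 'aa' + 'a'^2 + 'bbb'
       = 'aa' + 'aa' + 'bbb'
       = 'aaaabbb'

The pumped string is 'aaaabbb' with length 7.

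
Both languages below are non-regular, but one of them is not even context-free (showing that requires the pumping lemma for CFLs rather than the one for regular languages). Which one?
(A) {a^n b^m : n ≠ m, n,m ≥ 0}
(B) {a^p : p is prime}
(B) {a^p : p is prime}

(B) {a^p : p is prime} requires the CFL pumping lemma.

- {a^n b^m : n ≠ m, n,m ≥ 0} is context-free (but not regular)
  • Can be shown non-regular with the regular pumping lemma
  • After pumping a's, we can make n = m

- {a^p : p is prime} is NOT context-free
  • Requires the CFL pumping lemma to prove
  • The CFL pumping lemma also fails because prime gaps are unbounded

The CFL pumping lemma is "stronger" in that it can prove non-membership
in the larger class of context-free languages.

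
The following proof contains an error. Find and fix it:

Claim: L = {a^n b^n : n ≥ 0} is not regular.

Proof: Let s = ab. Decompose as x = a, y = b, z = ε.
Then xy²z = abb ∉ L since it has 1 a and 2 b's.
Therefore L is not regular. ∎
Error: The string s = ab might be shorter than the pumping length p.

Correction: Choose s = a^p b^p to ensure |s| ≥ p. Also, the decomposition is wrong: with |xy| ≤ p, y cannot include b's when s starts with p a's.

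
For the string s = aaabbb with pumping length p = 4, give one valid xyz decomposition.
x = 'aa', y = 'ab', z = 'bb'

For s = aaabbb and p = 4, one valid decomposition is:
- x = 'aa' (length 2)
- y = 'ab' (length 2)
- z = 'bb' (length 2)

Verification:
- xyz = 'aa' + 'ab' + 'bb' = aaabbb ✓
- |xy| = 4 ≤ 4 ✓
- |y| = 2 > 0 ✓

All pumping lemma constraints are satisfied.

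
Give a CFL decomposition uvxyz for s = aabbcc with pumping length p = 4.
u='a', v='a', x='bb', y='c', z='c'

For s = aabbcc with pumping length p = 4:

One valid decomposition:
- u = 'a'
- v = 'a'
- x = 'bb'
- y = 'c'
- z = 'c'

Verification:
- uvxyz = 'a' + 'a' + 'bb' + 'c' + 'c' = aabbcc ✓
- |vxy| = |'abbc'| = 4 ≤ 4 ✓
- |vy| = |'ac'| = 2 > 0 ✓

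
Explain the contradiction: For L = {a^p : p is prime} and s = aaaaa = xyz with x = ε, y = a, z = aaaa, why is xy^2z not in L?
xy²z = aaaaaa ∉ L

Pumping with i = 2 replaces y = a by y² = aa:
- Original: s = xyz = aaaaa; aaaaa has length 5, which is prime, so it is in L
- Pumped: xy²z = ε · aa · aaaa = aaaaaa
- aaaaaa has length 6 = 2 × 3, which is not prime, so it is not in L

The pumping lemma would require xy²z ∈ L, so this decomposition yields a contradiction.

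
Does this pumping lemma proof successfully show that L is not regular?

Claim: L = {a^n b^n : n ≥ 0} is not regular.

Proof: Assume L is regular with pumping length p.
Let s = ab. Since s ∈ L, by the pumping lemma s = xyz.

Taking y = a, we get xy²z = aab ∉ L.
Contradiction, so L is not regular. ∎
The proof is INCORRECT.

Error: The string s = ab may be shorter than p.
The pumping lemma only applies to strings with |s| ≥ p, and p is not under our control.
We must choose s in terms of p, e.g. s = a^p b^p, to ensure |s| ≥ p.
(The proof also fixes one particular y; a valid argument must handle every decomposition with |xy| ≤ p and |y| ≥ 1 — for s = a^p b^p this forces y = a^k, and then xy²z = a^(p+k) b^p ∉ L.)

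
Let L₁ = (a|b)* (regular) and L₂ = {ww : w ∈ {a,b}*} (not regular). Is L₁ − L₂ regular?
No — L₁ − L₂ is not regular.

L₁ − L₂ is the complement of {ww} within {a,b}*. If it were regular, its complement {ww} would be regular as well (regular languages are closed under complement) — contradiction. So L₁ − L₂ is not regular.

Note that the bare facts "L₁ regular, L₂ non-regular" do not settle the question by themselves: the closure of regular languages under ∪, ∩, complement and difference applies only when BOTH operands are regular. With a non-regular operand the result can come out regular or non-regular depending on the specific languages, so one has to work out L₁ − L₂ for this particular pair, as above.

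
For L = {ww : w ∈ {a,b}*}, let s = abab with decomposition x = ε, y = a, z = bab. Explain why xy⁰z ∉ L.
xy⁰z = bab ∉ L

Pumping with i = 0 replaces y = a by y⁰ = ε:
- Original: s = xyz = abab; abab splits into halves ab · ab, which are equal, so it is in L (w = ab)
- Pumped: xy⁰z = ε · ε · bab = bab
- bab has odd length 3, so it cannot be written as ww and is not in L

The pumping lemma would require xy⁰z ∈ L, so this decomposition yields a contradiction.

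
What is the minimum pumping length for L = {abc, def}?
p = 4

For a finite language L, the pumping lemma holds vacuously if p > max|s| for s ∈ L.

The longest string in L = {abc, def} has length 3.
If p = 4, then no string s ∈ L has |s| ≥ p, so the condition is vacuously true.

The minimum pumping length is p = 4.

Why no smaller p works: for any p ≤ 3, the longest string s ∈ L has |s| = 3 ≥ p, so it would
have to be pumpable; but pumping up (i = 2, 3, ...) produces ever longer strings, which cannot all lie in the
finite language L. So the pumping property fails for every p ≤ 3.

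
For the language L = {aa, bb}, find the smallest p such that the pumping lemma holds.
p = 3

For a finite language L, the pumping lemma holds vacuously if p > max|s| for s ∈ L.

The longest string in L = {aa, bb} has length 2.
If p = 3, then no string s ∈ L has |s| ≥ p, so the condition is vacuously true.

The minimum pumping length is p = 3.

Why no smaller p works: for any p ≤ 2, the longest string s ∈ L has |s| = 2 ≥ p, so it would
have to be pumpable; but pumping up (i = 2, 3, ...) produces ever longer strings, which cannot all lie in the
finite language L. So the pumping property fails for every p ≤ 2.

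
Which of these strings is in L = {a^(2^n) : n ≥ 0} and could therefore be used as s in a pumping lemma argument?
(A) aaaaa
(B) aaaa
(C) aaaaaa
(B) aaaa

The pumping lemma is applied to a string s that lies in L, so first check membership of each option:
- (A) aaaaa has length 5, strictly between 2^2 = 4 and 2^3 = 8, so it is not in L ✗
- (B) aaaa has length 4 = 2^2, so it is in L ✓
- (C) aaaaaa has length 6, strictly between 2^2 = 4 and 2^3 = 8, so it is not in L ✗

Only (B) aaaa is in L, so it is the only candidate that could play the role of s.
(In a complete proof one picks s in terms of the pumping length p so that |s| ≥ p is guaranteed; a fixed string like aaaa illustrates the shape of such an s.)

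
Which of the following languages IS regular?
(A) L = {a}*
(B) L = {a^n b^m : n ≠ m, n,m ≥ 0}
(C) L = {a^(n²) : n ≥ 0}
(A) {a}*

(A) L = {a}* is regular.

This can be recognized by a finite automaton (DFA/NFA).
Regular expressions like {a}* define regular languages.

The other choices are not regular:
- {a^(n²) : n ≥ 0}: After pumping, length is no longer a perfect square
- {a^n b^m : n ≠ m, n,m ≥ 0}: After pumping a's, we can make n = m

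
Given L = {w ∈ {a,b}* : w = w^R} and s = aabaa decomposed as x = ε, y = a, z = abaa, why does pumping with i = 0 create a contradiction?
xy⁰z = abaa ∉ L

Pumping with i = 0 replaces y = a by y⁰ = ε:
- Original: s = xyz = aabaa; aabaa reversed is aabaa, the same string, so it is a palindrome and is in L
- Pumped: xy⁰z = ε · ε · abaa = abaa
- abaa reversed is aaba ≠ abaa, so it is not a palindrome and is not in L

The pumping lemma would require xy⁰z ∈ L, so this decomposition yields a contradiction.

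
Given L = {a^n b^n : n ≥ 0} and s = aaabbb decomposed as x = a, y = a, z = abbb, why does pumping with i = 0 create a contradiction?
xy⁰z = aabbb ∉ L

Pumping with i = 0 replaces y = a by y⁰ = ε:
- Original: s = xyz = aaabbb; aaabbb = a^3 b^3 has equal counts (3 = 3), so it is in L
- Pumped: xy⁰z = a · ε · abbb = aabbb
- aabbb has 2 a's and 3 b's; 2 ≠ 3, so it is not in L

The pumping lemma would require xy⁰z ∈ L, so this decomposition yields a contradiction.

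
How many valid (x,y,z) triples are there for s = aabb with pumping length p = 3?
6

For s = 'aabb' with pumping length p = 3:

Constraints: |xy| ≤ 3, |y| > 0

Valid decompositions (|xy| ≤ p, |y| ≥ 1):
  • x='', y='a', z='abb'
  • x='a', y='a', z='bb'
  • x='', y='aa', z='bb'
  • x='aa', y='b', z='b'
  • x='a', y='ab', z='b'
  • x='', y='aab', z='b'

Total count: 6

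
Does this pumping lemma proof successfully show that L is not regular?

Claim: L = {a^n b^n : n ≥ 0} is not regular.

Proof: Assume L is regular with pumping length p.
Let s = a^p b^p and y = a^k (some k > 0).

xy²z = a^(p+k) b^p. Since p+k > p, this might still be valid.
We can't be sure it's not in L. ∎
The proof is INCORRECT.

Error: The conclusion is wrong.
xy²z = a^(p+k) b^p is definitely NOT in L because the number of a's (p+k) ≠ number of b's (p).
The proof incorrectly doubts what is actually a valid contradiction.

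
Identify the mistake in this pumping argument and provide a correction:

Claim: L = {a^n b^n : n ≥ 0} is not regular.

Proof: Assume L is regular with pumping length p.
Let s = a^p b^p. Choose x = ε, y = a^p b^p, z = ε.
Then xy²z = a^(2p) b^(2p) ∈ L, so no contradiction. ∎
Error: The decomposition violates |xy| ≤ p. With y = a^p b^p, |xy| = |y| = 2p > p. (The proof also miscomputes xy²z, which would be a^p b^p a^p b^p rather than a^(2p) b^(2p), and it wrongly treats one harmless decomposition as settling the matter — the prover does not get to choose the decomposition.)

Correction: The pumping lemma requires |xy| ≤ p, and the argument must handle every decomposition satisfying |xy| ≤ p, |y| ≥ 1. Since s starts with p a's, any such y consists only of a's, say y = a^k with k ≥ 1. Then xy²z = a^(p+k) b^p has unequal numbers of a's and b's, so xy²z ∉ L — the required contradiction.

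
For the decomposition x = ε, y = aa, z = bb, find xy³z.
aaaaaabb

Given x = '', y = 'aa', z = 'bb' and i = 3:

xy^3z = x + y·y·...·y (3 times) + z
       = '' + 'aa'^3 + 'bb'
       = '' + 'aaaaaa' + 'bb'
       = 'aaaaaabb'

The pumped string is 'aaaaaabb' with length 8.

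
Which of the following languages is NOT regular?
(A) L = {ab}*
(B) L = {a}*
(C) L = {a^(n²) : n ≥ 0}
(C) {a^(n²) : n ≥ 0}

(C) L = {a^(n²) : n ≥ 0} is NOT regular.

The pumping lemma can be used to prove this:
After pumping, length is no longer a perfect square

The other languages are regular because they can be recognized by finite automata.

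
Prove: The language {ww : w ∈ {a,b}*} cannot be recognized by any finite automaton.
Assume for contradiction that L is regular, and let p ≥ 1 be the pumping length given by the pumping lemma.
Choose s = a^p b a^p b. Then s ∈ L (take w = a^p b) and |s| = 2p + 2 ≥ p.
By the pumping lemma, s = xyz for some x, y, z with |xy| ≤ p, |y| ≥ 1, and xy^i z ∈ L for every i ≥ 0.
Since |xy| ≤ p and the first p symbols of s are all a's, y = a^k for some k with 1 ≤ k ≤ p.

Take i = 2: t = xy²z = a^(p + k) b a^p b.
Suppose t = uu for some string u. The string t contains exactly two b's and ends in b, so u contains exactly one b and ends in b; hence u = a^j b for some j, and uu = a^j b a^j b. Comparing with t = a^(p + k) b a^p b forces j = p + k (first block) and j = p (second block), which is impossible since k ≥ 1. So t ∉ L.

This contradicts the pumping lemma, which requires xy^i z ∈ L for all i ≥ 0.
Hence L = {ww : w ∈ {a,b}*} is not regular. ∎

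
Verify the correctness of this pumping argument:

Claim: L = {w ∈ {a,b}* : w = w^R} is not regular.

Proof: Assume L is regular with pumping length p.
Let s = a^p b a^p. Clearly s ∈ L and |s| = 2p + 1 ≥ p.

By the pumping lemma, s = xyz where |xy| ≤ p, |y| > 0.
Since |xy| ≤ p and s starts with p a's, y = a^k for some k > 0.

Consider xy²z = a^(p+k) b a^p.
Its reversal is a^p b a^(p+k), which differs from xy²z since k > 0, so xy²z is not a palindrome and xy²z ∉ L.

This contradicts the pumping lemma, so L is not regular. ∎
The proof is correct.

This proof is valid because:
1. s = a^p b a^p is in L and is chosen in terms of p, so |s| ≥ p holds for every p
2. The decomposition analysis is correct: |xy| ≤ p forces y to lie inside the leading a's
3. The contradiction is valid: a^(p+k) b a^p has more a's before the b than after it, so it is not a palindrome
4. The conclusion follows logically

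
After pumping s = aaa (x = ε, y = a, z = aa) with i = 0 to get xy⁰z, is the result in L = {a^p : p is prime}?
Yes

xy⁰z = ε · ε · aa = aa.
aa has length 2, which is prime, so it is in L.
(A single pumped string landing in L is not a contradiction by itself; a non-regularity proof needs some i for which xy^i z ∉ L, for every admissible decomposition.)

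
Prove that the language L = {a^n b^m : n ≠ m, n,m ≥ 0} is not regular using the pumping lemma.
Assume for contradiction that L is regular, and let p ≥ 1 be the pumping length given by the pumping lemma.
Choose s = a^p b^(p + p!). Then s ∈ L because p ≠ p + p! (as p! ≥ 1), and |s| ≥ p.
By the pumping lemma, s = xyz for some x, y, z with |xy| ≤ p, |y| ≥ 1, and xy^i z ∈ L for every i ≥ 0.
Since |xy| ≤ p and the first p symbols of s are all a's, y = a^k for some k with 1 ≤ k ≤ p.
For every i ≥ 0, xy^i z = a^(p + (i − 1)k) b^(p + p!).

Because 1 ≤ k ≤ p, k divides p!. Let t = p!/k (a positive integer) and take i = t + 1.
Then the number of a's is p + tk = p + p!, which equals the number of b's.
So xy^(t+1) z = a^(p + p!) b^(p + p!) has equally many a's and b's and is NOT in L.

This contradicts the pumping lemma, which requires xy^i z ∈ L for all i ≥ 0.
Hence L = {a^n b^m : n ≠ m, n,m ≥ 0} is not regular. ∎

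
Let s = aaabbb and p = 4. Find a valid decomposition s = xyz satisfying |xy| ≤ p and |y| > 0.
x = 'aa', y = 'a', z = 'bbb'

For s = aaabbb and p = 4, one valid decomposition is:
- x = 'aa' (length 2)
- y = 'a' (length 1)
- z = 'bbb' (length 3)

Verification:
- xyz = 'aa' + 'a' + 'bbb' = aaabbb ✓
- |xy| = 3 ≤ 4 ✓
- |y| = 1 > 0 ✓

All pumping lemma constraints are satisfied.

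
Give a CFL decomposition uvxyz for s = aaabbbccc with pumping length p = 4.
u='aa', v='a', x='bb', y='b', z='ccc'

For s = aaabbbccc with pumping length p = 4:

One valid decomposition:
- u = 'aa'
- v = 'a'
- x = 'bb'
- y = 'b'
- z = 'ccc'

Verification:
- uvxyz = 'aa' + 'a' + 'bb' + 'b' + 'ccc' = aaabbbccc ✓
- |vxy| = |'abbb'| = 4 ≤ 4 ✓
- |vy| = |'ab'| = 2 > 0 ✓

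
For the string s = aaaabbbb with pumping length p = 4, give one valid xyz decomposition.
x = '', y = 'aaa', z = 'abbbb'

For s = aaaabbbb and p = 4, one valid decomposition is:
- x = '' (length 0)
- y = 'aaa' (length 3)
- z = 'abbbb' (length 5)

Verification:
- xyz = '' + 'aaa' + 'abbbb' = aaaabbbb ✓
- |xy| = 3 ≤ 4 ✓
- |y| = 3 > 0 ✓

All pumping lemma constraints are satisfied.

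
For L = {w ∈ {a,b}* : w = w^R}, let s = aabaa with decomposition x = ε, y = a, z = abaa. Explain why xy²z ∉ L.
xy²z = aaabaa ∉ L

Pumping with i = 2 replaces y = a by y² = aa:
- Original: s = xyz = aabaa; aabaa reversed is aabaa, the same string, so it is a palindrome and is in L
- Pumped: xy²z = ε · aa · abaa = aaabaa
- aaabaa reversed is aabaaa ≠ aaabaa, so it is not a palindrome and is not in L

The pumping lemma would require xy²z ∈ L, so this decomposition yields a contradiction.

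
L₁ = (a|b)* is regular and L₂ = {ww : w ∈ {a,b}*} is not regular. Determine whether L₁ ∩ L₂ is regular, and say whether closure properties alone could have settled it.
No — L₁ ∩ L₂ is not regular.

(a|b)* is all strings over {a,b}, so L₁ ∩ L₂ = {ww : w ∈ {a,b}*} = L₂ itself, which is not regular (pump s = a^p b a^p b).

Note that the bare facts "L₁ regular, L₂ non-regular" do not settle the question by themselves: the closure of regular languages under ∪, ∩, complement and difference applies only when BOTH operands are regular. With a non-regular operand the result can come out regular or non-regular depending on the specific languages, so one has to work out L₁ ∩ L₂ for this particular pair, as above.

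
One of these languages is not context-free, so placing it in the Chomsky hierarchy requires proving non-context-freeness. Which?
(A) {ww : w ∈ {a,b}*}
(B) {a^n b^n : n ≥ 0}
(A) {ww : w ∈ {a,b}*}

(A) {ww : w ∈ {a,b}*} requires the CFL pumping lemma.

- {a^n b^n : n ≥ 0} is context-free (but not regular)
  • Can be shown non-regular with the regular pumping lemma
  • After pumping, the number of a's and b's become unequal

- {ww : w ∈ {a,b}*} is NOT context-free
  • Requires the CFL pumping lemma to prove
  • Cannot verify equality of two arbitrary substrings

The CFL pumping lemma is "stronger" in that it can prove non-membership
in the larger class of context-free languages.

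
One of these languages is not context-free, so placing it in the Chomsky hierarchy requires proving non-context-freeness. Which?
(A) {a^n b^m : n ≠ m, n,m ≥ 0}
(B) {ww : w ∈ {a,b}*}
(B) {ww : w ∈ {a,b}*}

(B) {ww : w ∈ {a,b}*} requires the CFL pumping lemma.

- {a^n b^m : n ≠ m, n,m ≥ 0} is context-free (but not regular)
  • Can be shown non-regular with the regular pumping lemma
  • After pumping a's, we can make n = m

- {ww : w ∈ {a,b}*} is NOT context-free
  • Requires the CFL pumping lemma to prove
  • Cannot verify equality of two arbitrary substrings

The CFL pumping lemma is "stronger" in that it can prove non-membership
in the larger class of context-free languages.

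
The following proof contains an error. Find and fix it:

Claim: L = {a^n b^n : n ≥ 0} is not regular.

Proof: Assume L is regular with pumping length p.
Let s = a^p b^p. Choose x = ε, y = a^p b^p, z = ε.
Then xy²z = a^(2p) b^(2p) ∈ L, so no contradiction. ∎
Error: The decomposition violates |xy| ≤ p. With y = a^p b^p, |xy| = |y| = 2p > p. (The proof also miscomputes xy²z, which would be a^p b^p a^p b^p rather than a^(2p) b^(2p), and it wrongly treats one harmless decomposition as settling the matter — the prover does not get to choose the decomposition.)

Correction: The pumping lemma requires |xy| ≤ p, and the argument must handle every decomposition satisfying |xy| ≤ p, |y| ≥ 1. Since s starts with p a's, any such y consists only of a's, say y = a^k with k ≥ 1. Then xy²z = a^(p+k) b^p has unequal numbers of a's and b's, so xy²z ∉ L — the required contradiction.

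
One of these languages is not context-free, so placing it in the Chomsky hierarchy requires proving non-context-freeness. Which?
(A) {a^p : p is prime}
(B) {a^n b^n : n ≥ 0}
(A) {a^p : p is prime}

(A) {a^p : p is prime} requires the CFL pumping lemma.

- {a^n b^n : n ≥ 0} is context-free (but not regular)
  • Can be shown non-regular with the regular pumping lemma
  • After pumping, the number of a's and b's become unequal

- {a^p : p is prime} is NOT context-free
  • Requires the CFL pumping lemma to prove
  • The CFL pumping lemma also fails because prime gaps are unbounded

The CFL pumping lemma is "stronger" in that it can prove non-membership
in the larger class of context-free languages.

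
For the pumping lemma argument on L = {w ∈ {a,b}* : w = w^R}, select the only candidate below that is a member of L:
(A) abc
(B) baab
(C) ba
(B) baab

The pumping lemma is applied to a string s that lies in L, so first check membership of each option:
- (A) abc reversed is cba ≠ abc, so it is not a palindrome and is not in L ✗
- (B) baab reversed is baab, the same string, so it is a palindrome and is in L ✓
- (C) ba reversed is ab ≠ ba, so it is not a palindrome and is not in L ✗

Only (B) baab is in L, so it is the only candidate that could play the role of s.
(In a complete proof one picks s in terms of the pumping length p so that |s| ≥ p is guaranteed; a fixed string like baab illustrates the shape of such an s.)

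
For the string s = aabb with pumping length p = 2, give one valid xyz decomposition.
x = '', y = 'a', z = 'abb'

For s = aabb and p = 2, one valid decomposition is:
- x = '' (length 0)
- y = 'a' (length 1)
- z = 'abb' (length 3)

Verification:
- xyz = '' + 'a' + 'abb' = aabb ✓
- |xy| = 1 ≤ 2 ✓
- |y| = 1 > 0 ✓

All pumping lemma constraints are satisfied.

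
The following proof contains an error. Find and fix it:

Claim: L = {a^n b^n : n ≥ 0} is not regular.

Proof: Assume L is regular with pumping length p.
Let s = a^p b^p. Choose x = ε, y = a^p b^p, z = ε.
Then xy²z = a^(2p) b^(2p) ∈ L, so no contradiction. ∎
Error: The decomposition violates |xy| ≤ p. With y = a^p b^p, |xy| = |y| = 2p > p. (The proof also miscomputes xy²z, which would be a^p b^p a^p b^p rather than a^(2p) b^(2p), and it wrongly treats one harmless decomposition as settling the matter — the prover does not get to choose the decomposition.)

Correction: The pumping lemma requires |xy| ≤ p, and the argument must handle every decomposition satisfying |xy| ≤ p, |y| ≥ 1. Since s starts with p a's, any such y consists only of a's, say y = a^k with k ≥ 1. Then xy²z = a^(p+k) b^p has unequal numbers of a's and b's, so xy²z ∉ L — the required contradiction.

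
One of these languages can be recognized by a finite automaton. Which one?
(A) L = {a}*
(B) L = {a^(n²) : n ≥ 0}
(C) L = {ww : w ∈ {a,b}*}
(A) {a}*

(A) L = {a}* is regular.

This can be recognized by a finite automaton (DFA/NFA).
Regular expressions like {a}* define regular languages.

The other choices are not regular:
- {ww : w ∈ {a,b}*}: After pumping, the two halves no longer match
- {a^(n²) : n ≥ 0}: After pumping, length is no longer a perfect square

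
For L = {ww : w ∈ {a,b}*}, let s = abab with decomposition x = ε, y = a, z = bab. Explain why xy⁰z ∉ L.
xy⁰z = bab ∉ L

Pumping with i = 0 replaces y = a by y⁰ = ε:
- Original: s = xyz = abab; abab splits into halves ab · ab, which are equal, so it is in L (w = ab)
- Pumped: xy⁰z = ε · ε · bab = bab
- bab has odd length 3, so it cannot be written as ww and is not in L

The pumping lemma would require xy⁰z ∈ L, so this decomposition yields a contradiction.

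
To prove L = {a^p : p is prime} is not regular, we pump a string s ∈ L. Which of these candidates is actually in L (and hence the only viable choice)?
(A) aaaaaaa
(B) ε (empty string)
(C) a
(A) aaaaaaa

The pumping lemma is applied to a string s that lies in L, so first check membership of each option:
- (A) aaaaaaa has length 7, which is prime, so it is in L ✓
- (B) ε has length 0, which is not prime, so it is not in L ✗
- (C) a has length 1, which is not prime, so it is not in L ✗

Only (A) aaaaaaa is in L, so it is the only candidate that could play the role of s.
(In a complete proof one picks s in terms of the pumping length p so that |s| ≥ p is guaranteed; a fixed string like aaaaaaa illustrates the shape of such an s.)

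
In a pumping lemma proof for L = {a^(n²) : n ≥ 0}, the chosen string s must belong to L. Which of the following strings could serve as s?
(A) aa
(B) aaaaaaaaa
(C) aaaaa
(B) aaaaaaaaa

The pumping lemma is applied to a string s that lies in L, so first check membership of each option:
- (A) aa has length 2, strictly between 1² = 1 and 2² = 4, so it is not in L ✗
- (B) aaaaaaaaa has length 9 = 3², a perfect square, so it is in L ✓
- (C) aaaaa has length 5, strictly between 2² = 4 and 3² = 9, so it is not in L ✗

Only (B) aaaaaaaaa is in L, so it is the only candidate that could play the role of s.
(In a complete proof one picks s in terms of the pumping length p so that |s| ≥ p is guaranteed; a fixed string like aaaaaaaaa illustrates the shape of such an s.)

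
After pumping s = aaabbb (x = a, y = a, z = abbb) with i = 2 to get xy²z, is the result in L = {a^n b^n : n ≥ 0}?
No

xy²z = a · aa · abbb = aaaabbb.
aaaabbb has 4 a's and 3 b's; 4 ≠ 3, so it is not in L.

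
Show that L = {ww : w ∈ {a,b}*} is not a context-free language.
Assume for contradiction that L is context-free, and let p ≥ 1 be the pumping length given by the pumping lemma for CFLs.
Choose s = a^p b^p a^p b^p. Then s ∈ L (take w = a^p b^p) and |s| = 4p ≥ p.
By the CFL pumping lemma, s = uvxyz for some u, v, x, y, z with |vxy| ≤ p, |vy| ≥ 1, and uv^i xy^i z ∈ L for every i ≥ 0.

Write s as four blocks A₁ B₁ A₂ B₂ with A₁ = A₂ = a^p and B₁ = B₂ = b^p. Since |vxy| ≤ p, the window vxy lies inside at most two adjacent blocks. Take i = 0 and let t = uxz, so |t| = 4p − |vy| with 1 ≤ |vy| ≤ p. If |t| is odd, t ∉ L immediately, so assume |vy| is even (hence |vy| ≥ 2) and |t|/2 = 2p − |vy|/2, which satisfies p ≤ |t|/2 ≤ 2p − 1.

Case 1 (vxy inside A₁B₁): t = a^(p−j) b^(p−l) a^p b^p with j + l = |vy|. The second half of t has length < 2p, so it is a suffix of the trailing a^p b^p and ends in b; the first half is a^(p−j) b^(p−l) a^((j+l)/2), which ends in a because (j+l)/2 ≥ 1. The halves differ, so t ∉ L.

Case 2 (vxy inside B₁A₂, straddling the middle): t = a^p b^(p−j) a^(p−l) b^p with j + l = |vy|. If t = ww, then w is a prefix of t of length ≥ p, so w begins with a^p; and w is a suffix of t of length ≥ p, so w ends with b^p. That forces |w| ≥ 2p, contradicting |w| = |t|/2 ≤ 2p − 1. So t ∉ L.

Case 3 (vxy inside A₂B₂): t = a^p b^p a^(p−j) b^(p−l) with j + l = |vy|. The first half of t is a prefix of a^p b^p, so it begins with a; the second half is b^((j+l)/2) a^(p−j) b^(p−l), which begins with b. The halves differ, so t ∉ L.

In every case uv⁰xy⁰z = uxz ∉ L.

This contradicts the CFL pumping lemma, which requires uv^i xy^i z ∈ L for all i ≥ 0.
Hence L = {ww : w ∈ {a,b}*} is not context-free. ∎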